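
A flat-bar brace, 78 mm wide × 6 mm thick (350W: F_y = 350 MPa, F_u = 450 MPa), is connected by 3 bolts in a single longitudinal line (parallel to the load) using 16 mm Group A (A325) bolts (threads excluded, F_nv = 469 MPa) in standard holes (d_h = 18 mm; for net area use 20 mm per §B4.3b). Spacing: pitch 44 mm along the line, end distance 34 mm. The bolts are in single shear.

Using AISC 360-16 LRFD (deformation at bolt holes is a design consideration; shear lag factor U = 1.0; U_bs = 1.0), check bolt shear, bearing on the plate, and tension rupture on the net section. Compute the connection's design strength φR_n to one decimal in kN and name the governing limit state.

Bolt shear: A_b = π(16)²/4 = 201.06 mm². φR_n = 0.75 × 469 × 201.06 × 3 × 1 = 212.2 kN.
Bearing (6 mm plate, F_u = 450 MPa): end bolts L_c = 34 − 18/2 = 25, R_n = min(1.2×25×6×450, 2.4×16×6×450) = 81 kN/bolt; interior L_c = 44 − 18 = 26, R_n = 84.24 kN/bolt. φR_n = 0.75 × (1×81 + 2×84.24) = 187.1 kN.
Tension rupture (net): A_n = (78 − 1×20)×6 = 348 mm² (U = 1.0, A_e = A_n). φR_n = 0.75 × 450 × 348 = 117.5 kN.
Governing: min(212.2, 187.1, 117.5) = 117.5 kN → net-section rupture.

117.5 kN (net-section rupture governs)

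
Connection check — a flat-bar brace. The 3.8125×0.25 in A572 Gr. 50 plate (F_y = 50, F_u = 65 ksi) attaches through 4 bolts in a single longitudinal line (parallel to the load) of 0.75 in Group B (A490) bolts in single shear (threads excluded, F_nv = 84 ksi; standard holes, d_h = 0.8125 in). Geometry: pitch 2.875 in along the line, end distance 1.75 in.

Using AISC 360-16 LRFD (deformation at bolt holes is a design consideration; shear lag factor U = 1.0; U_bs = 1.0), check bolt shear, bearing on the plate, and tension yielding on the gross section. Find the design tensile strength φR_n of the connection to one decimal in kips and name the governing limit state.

Bolt shear: A_b = π(0.75)²/4 = 0.44179 in². φR_n = 0.75 × 84 × 0.44179 × 4 × 1 = 111.3 kips.
Bearing (0.25 in plate, F_u = 65 ksi): end bolts L_c = 1.75 − 0.8125/2 = 1.34375, R_n = min(1.2×1.34375×0.25×65, 2.4×0.75×0.25×65) = 26.203 kips/bolt; interior L_c = 2.875 − 0.8125 = 2.0625, R_n = 29.25 kips/bolt. φR_n = 0.75 × (1×26.203 + 3×29.25) = 85.5 kips.
Tension yield (gross): A_g = 3.8125×0.25 = 0.95313 in². φR_n = 0.90 × 50 × 0.95313 = 42.9 kips.
Governing: min(111.3, 85.5, 42.9) = 42.9 kips → gross-section yield.

42.9 kips (gross-section yield governs)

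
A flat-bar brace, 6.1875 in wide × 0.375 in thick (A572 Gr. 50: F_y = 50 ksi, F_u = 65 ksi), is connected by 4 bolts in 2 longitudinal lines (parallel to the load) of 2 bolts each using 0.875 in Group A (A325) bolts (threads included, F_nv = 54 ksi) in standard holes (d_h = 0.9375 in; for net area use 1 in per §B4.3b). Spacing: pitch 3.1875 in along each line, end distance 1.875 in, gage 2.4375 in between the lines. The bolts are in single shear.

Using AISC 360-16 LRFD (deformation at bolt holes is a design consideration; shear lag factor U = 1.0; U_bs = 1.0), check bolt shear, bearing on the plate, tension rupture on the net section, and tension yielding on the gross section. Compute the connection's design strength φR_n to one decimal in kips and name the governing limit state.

Bolt shear: A_b = π(0.875)²/4 = 0.60132 in². φR_n = 0.75 × 54 × 0.60132 × 4 × 1 = 97.4 kips.
Bearing (0.375 in plate, F_u = 65 ksi): end bolts L_c = 1.875 − 0.9375/2 = 1.40625, R_n = min(1.2×1.40625×0.375×65, 2.4×0.875×0.375×65) = 41.133 kips/bolt; interior L_c = 3.1875 − 0.9375 = 2.25, R_n = 51.188 kips/bolt. φR_n = 0.75 × (2×41.133 + 2×51.188) = 138.5 kips.
Tension rupture (net): A_n = (6.1875 − 2×1)×0.375 = 1.5703 in² (U = 1.0, A_e = A_n). φR_n = 0.75 × 65 × 1.5703 = 76.6 kips.
Tension yield (gross): A_g = 6.1875×0.375 = 2.3203 in². φR_n = 0.90 × 50 × 2.3203 = 104.4 kips.
Governing: min(97.4, 138.5, 76.6, 104.4) = 76.6 kips → net-section rupture.

76.6 kips (net-section rupture governs)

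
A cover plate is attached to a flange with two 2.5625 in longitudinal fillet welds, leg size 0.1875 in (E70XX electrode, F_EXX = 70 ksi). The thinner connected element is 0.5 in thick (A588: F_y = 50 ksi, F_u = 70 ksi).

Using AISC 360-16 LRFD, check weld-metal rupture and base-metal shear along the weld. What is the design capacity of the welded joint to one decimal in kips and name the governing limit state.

21.4 kips (weld metal governs)

Weld metal: throat = 0.707×0.1875 = 0.13256 in, L = 2×2.5625 = 5.125 in. φR_n = 0.75 × 0.6 × 70 × 0.13256 × 5.125 = 21.4 kips.
Base metal shear (0.5 in plate): yield φR_n = 1.0×0.6×50×0.5×5.125 = 76.9 kips; rupture φR_n = 0.75×0.6×70×0.5×5.125 = 80.7 kips; take 76.9 kips (yield).
Governing: min(21.4, 76.9) = 21.4 kips → weld metal.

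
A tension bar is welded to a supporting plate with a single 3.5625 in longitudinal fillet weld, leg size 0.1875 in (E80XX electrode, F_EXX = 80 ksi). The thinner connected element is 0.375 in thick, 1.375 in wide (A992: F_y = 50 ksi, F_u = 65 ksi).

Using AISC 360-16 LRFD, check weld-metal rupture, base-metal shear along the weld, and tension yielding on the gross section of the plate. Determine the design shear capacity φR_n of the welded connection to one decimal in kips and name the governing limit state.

Weld metal: throat = 0.707×0.1875 = 0.13256 in, L = 3.5625 in. φR_n = 0.75 × 0.6 × 80 × 0.13256 × 3.5625 = 17.0 kips.
Base metal shear (0.375 in plate): yield φR_n = 1.0×0.6×50×0.375×3.5625 = 40.1 kips; rupture φR_n = 0.75×0.6×65×0.375×3.5625 = 39.1 kips; take 39.1 kips (rupture).
Tension yield (gross): A_g = 1.375×0.375 = 0.51563 in². φR_n = 0.90 × 50 × 0.51563 = 23.2 kips.
Governing: min(17.0, 39.1, 23.2) = 17.0 kips → weld metal.

17.0 kips (weld metal governs)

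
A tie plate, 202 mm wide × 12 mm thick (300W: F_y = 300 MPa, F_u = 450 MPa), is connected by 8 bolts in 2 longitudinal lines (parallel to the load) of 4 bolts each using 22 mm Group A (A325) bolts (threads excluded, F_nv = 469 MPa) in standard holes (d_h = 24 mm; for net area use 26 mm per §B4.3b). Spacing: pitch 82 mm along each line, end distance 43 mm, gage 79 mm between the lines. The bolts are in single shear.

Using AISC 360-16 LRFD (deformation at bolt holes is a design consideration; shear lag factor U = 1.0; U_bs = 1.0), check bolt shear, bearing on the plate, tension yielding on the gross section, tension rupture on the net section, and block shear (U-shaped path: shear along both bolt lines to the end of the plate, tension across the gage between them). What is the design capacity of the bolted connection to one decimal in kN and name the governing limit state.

Bolt shear: A_b = π(22)²/4 = 380.13 mm². φR_n = 0.75 × 469 × 380.13 × 8 × 1 = 1069.7 kN.
Bearing (12 mm plate, F_u = 450 MPa): end bolts L_c = 43 − 24/2 = 31, R_n = min(1.2×31×12×450, 2.4×22×12×450) = 200.88 kN/bolt; interior L_c = 82 − 24 = 58, R_n = 285.12 kN/bolt. φR_n = 0.75 × (2×200.88 + 6×285.12) = 1584.4 kN.
Tension yield (gross): A_g = 202×12 = 2424 mm². φR_n = 0.90 × 300 × 2424 = 654.5 kN.
Tension rupture (net): A_n = (202 − 2×26)×12 = 1800 mm² (U = 1.0, A_e = A_n). φR_n = 0.75 × 450 × 1800 = 607.5 kN.
Block shear: shear path 2×[43+3×82] = 2×289 mm, A_gv = 6936, A_nv = 2×(289 − 3.5×26)×12 = 4752 mm²; tension across gage: (79 − 1×26)×12 = 636 mm². R_n = min(0.6×450×4752, 0.6×300×6936) + 1.0×450×636 = min(1283, 1248.5) + 286.2 = 1534.7 kN. φR_n = 0.75 × 1534.7 = 1151.0 kN.
Governing: min(1069.7, 1584.4, 654.5, 607.5, 1151.0) = 607.5 kN → net-section rupture.

607.5 kN (net-section rupture governs)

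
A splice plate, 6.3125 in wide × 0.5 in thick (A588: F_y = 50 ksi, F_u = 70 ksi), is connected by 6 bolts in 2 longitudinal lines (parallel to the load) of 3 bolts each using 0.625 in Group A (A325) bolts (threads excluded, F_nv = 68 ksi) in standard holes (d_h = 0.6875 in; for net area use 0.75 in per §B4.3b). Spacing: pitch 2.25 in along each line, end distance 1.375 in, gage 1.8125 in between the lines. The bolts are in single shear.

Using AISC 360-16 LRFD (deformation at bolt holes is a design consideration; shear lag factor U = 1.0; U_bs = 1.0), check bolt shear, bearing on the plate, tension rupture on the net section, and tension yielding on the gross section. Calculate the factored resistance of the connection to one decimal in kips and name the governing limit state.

Bolt shear: A_b = π(0.625)²/4 = 0.3068 in². φR_n = 0.75 × 68 × 0.3068 × 6 × 1 = 93.9 kips.
Bearing (0.5 in plate, F_u = 70 ksi): end bolts L_c = 1.375 − 0.6875/2 = 1.03125, R_n = min(1.2×1.03125×0.5×70, 2.4×0.625×0.5×70) = 43.313 kips/bolt; interior L_c = 2.25 − 0.6875 = 1.5625, R_n = 52.5 kips/bolt. φR_n = 0.75 × (2×43.313 + 4×52.5) = 222.5 kips.
Tension rupture (net): A_n = (6.3125 − 2×0.75)×0.5 = 2.4063 in² (U = 1.0, A_e = A_n). φR_n = 0.75 × 70 × 2.4063 = 126.3 kips.
Tension yield (gross): A_g = 6.3125×0.5 = 3.1563 in². φR_n = 0.90 × 50 × 3.1563 = 142.0 kips.
Governing: min(93.9, 222.5, 126.3, 142.0) = 93.9 kips → bolt shear.

93.9 kips (bolt shear governs)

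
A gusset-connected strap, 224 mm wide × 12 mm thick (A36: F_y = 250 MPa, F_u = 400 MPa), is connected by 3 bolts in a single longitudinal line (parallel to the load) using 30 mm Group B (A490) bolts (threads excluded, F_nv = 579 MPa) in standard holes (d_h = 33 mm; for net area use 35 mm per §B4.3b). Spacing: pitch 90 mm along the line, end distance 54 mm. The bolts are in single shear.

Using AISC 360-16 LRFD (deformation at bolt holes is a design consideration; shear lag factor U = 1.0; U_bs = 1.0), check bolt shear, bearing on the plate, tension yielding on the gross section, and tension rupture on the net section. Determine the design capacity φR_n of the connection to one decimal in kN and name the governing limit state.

Bolt shear: A_b = π(30)²/4 = 706.86 mm². φR_n = 0.75 × 579 × 706.86 × 3 × 1 = 920.9 kN.
Bearing (12 mm plate, F_u = 400 MPa): end bolts L_c = 54 − 33/2 = 37.5, R_n = min(1.2×37.5×12×400, 2.4×30×12×400) = 216 kN/bolt; interior L_c = 90 − 33 = 57, R_n = 328.32 kN/bolt. φR_n = 0.75 × (1×216 + 2×328.32) = 654.5 kN.
Tension yield (gross): A_g = 224×12 = 2688 mm². φR_n = 0.90 × 250 × 2688 = 604.8 kN.
Tension rupture (net): A_n = (224 − 1×35)×12 = 2268 mm² (U = 1.0, A_e = A_n). φR_n = 0.75 × 400 × 2268 = 680.4 kN.
Governing: min(920.9, 654.5, 604.8, 680.4) = 604.8 kN → gross-section yield.

604.8 kN (gross-section yield governs)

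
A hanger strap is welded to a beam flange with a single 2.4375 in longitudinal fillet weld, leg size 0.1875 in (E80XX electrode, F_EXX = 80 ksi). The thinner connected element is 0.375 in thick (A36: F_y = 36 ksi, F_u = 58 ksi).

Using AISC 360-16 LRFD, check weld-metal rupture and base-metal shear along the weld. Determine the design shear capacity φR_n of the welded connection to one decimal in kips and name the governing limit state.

Weld metal: throat = 0.707×0.1875 = 0.13256 in, L = 2.4375 in. φR_n = 0.75 × 0.6 × 80 × 0.13256 × 2.4375 = 11.6 kips.
Base metal shear (0.375 in plate): yield φR_n = 1.0×0.6×36×0.375×2.4375 = 19.7 kips; rupture φR_n = 0.75×0.6×58×0.375×2.4375 = 23.9 kips; take 19.7 kips (yield).
Governing: min(11.6, 19.7) = 11.6 kips → weld metal.

11.6 kips (weld metal governs)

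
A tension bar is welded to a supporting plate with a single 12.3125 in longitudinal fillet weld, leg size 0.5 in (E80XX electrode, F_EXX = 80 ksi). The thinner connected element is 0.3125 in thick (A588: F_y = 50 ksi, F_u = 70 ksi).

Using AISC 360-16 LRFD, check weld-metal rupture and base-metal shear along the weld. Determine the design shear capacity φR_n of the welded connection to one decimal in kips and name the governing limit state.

115.4 kips (base-metal shear governs)

Weld metal: throat = 0.707×0.5 = 0.3535 in, L = 12.3125 in. φR_n = 0.75 × 0.6 × 80 × 0.3535 × 12.3125 = 156.7 kips.
Base metal shear (0.3125 in plate): yield φR_n = 1.0×0.6×50×0.3125×12.3125 = 115.4 kips; rupture φR_n = 0.75×0.6×70×0.3125×12.3125 = 121.2 kips; take 115.4 kips (yield).
Governing: min(156.7, 115.4) = 115.4 kips → base-metal shear.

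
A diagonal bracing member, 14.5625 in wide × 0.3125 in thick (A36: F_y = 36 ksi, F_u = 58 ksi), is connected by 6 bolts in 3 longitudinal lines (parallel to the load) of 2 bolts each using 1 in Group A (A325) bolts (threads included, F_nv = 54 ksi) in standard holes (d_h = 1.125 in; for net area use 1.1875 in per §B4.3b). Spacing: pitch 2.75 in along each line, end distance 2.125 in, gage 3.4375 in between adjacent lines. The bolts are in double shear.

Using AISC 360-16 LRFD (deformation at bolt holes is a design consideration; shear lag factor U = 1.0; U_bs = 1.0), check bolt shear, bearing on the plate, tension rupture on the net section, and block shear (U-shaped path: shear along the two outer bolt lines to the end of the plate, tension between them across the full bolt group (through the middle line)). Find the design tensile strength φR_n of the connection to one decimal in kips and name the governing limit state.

Bolt shear: A_b = π(1)²/4 = 0.7854 in². φR_n = 0.75 × 54 × 0.7854 × 6 × 2 = 381.7 kips.
Bearing (0.3125 in plate, F_u = 58 ksi): end bolts L_c = 2.125 − 1.125/2 = 1.5625, R_n = min(1.2×1.5625×0.3125×58, 2.4×1×0.3125×58) = 33.984 kips/bolt; interior L_c = 2.75 − 1.125 = 1.625, R_n = 35.344 kips/bolt. φR_n = 0.75 × (3×33.984 + 3×35.344) = 156.0 kips.
Tension rupture (net): A_n = (14.5625 − 3×1.1875)×0.3125 = 3.4375 in² (U = 1.0, A_e = A_n). φR_n = 0.75 × 58 × 3.4375 = 149.5 kips.
Block shear: shear path 2×[2.125+1×2.75] = 2×4.875 in, A_gv = 3.0469, A_nv = 2×(4.875 − 1.5×1.1875)×0.3125 = 1.9336 in²; tension across gage: (6.875 − 2×1.1875)×0.3125 = 1.4063 in². R_n = min(0.6×58×1.9336, 0.6×36×3.0469) + 1.0×58×1.4063 = min(67.289, 65.813) + 81.565 = 147.38 kips. φR_n = 0.75 × 147.38 = 110.5 kips.
Governing: min(381.7, 156.0, 149.5, 110.5) = 110.5 kips → block shear.

110.5 kips (block shear governs)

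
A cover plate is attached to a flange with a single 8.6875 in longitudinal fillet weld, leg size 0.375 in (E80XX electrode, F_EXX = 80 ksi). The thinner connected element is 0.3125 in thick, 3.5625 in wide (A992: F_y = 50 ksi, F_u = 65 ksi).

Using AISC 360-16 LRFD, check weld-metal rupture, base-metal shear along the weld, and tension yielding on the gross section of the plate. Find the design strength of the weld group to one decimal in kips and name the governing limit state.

50.1 kips (gross-section yield governs)

Weld metal: throat = 0.707×0.375 = 0.26513 in, L = 8.6875 in. φR_n = 0.75 × 0.6 × 80 × 0.26513 × 8.6875 = 82.9 kips.
Base metal shear (0.3125 in plate): yield φR_n = 1.0×0.6×50×0.3125×8.6875 = 81.4 kips; rupture φR_n = 0.75×0.6×65×0.3125×8.6875 = 79.4 kips; take 79.4 kips (rupture).
Tension yield (gross): A_g = 3.5625×0.3125 = 1.1133 in². φR_n = 0.90 × 50 × 1.1133 = 50.1 kips.
Governing: min(82.9, 79.4, 50.1) = 50.1 kips → gross-section yield.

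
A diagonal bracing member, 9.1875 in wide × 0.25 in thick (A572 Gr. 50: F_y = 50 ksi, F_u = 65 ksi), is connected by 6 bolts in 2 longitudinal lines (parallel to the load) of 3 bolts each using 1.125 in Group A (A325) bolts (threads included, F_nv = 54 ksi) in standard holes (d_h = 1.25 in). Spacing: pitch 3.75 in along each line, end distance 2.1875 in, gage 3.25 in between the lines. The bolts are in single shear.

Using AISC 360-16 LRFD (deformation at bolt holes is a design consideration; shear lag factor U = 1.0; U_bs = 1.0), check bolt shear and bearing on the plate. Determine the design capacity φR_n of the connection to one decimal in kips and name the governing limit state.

177.3 kips (bearing governs)

Bolt shear: A_b = π(1.125)²/4 = 0.99402 in². φR_n = 0.75 × 54 × 0.99402 × 6 × 1 = 241.5 kips.
Bearing (0.25 in plate, F_u = 65 ksi): end bolts L_c = 2.1875 − 1.25/2 = 1.5625, R_n = min(1.2×1.5625×0.25×65, 2.4×1.125×0.25×65) = 30.469 kips/bolt; interior L_c = 3.75 − 1.25 = 2.5, R_n = 43.875 kips/bolt. φR_n = 0.75 × (2×30.469 + 4×43.875) = 177.3 kips.
Governing: min(241.5, 177.3) = 177.3 kips → bearing.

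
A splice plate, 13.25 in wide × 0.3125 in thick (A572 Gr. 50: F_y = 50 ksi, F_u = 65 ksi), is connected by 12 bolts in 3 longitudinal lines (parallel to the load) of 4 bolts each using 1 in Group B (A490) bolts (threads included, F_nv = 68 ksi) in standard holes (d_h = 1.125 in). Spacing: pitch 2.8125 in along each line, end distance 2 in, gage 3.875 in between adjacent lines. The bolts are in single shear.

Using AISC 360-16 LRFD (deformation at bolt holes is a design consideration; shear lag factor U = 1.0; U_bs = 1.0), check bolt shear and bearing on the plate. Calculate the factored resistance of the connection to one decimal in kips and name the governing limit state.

Bolt shear: A_b = π(1)²/4 = 0.7854 in². φR_n = 0.75 × 68 × 0.7854 × 12 × 1 = 480.7 kips.
Bearing (0.3125 in plate, F_u = 65 ksi): end bolts L_c = 2 − 1.125/2 = 1.4375, R_n = min(1.2×1.4375×0.3125×65, 2.4×1×0.3125×65) = 35.039 kips/bolt; interior L_c = 2.8125 − 1.125 = 1.6875, R_n = 41.133 kips/bolt. φR_n = 0.75 × (3×35.039 + 9×41.133) = 356.5 kips.
Governing: min(480.7, 356.5) = 356.5 kips → bearing.

356.5 kips (bearing governs)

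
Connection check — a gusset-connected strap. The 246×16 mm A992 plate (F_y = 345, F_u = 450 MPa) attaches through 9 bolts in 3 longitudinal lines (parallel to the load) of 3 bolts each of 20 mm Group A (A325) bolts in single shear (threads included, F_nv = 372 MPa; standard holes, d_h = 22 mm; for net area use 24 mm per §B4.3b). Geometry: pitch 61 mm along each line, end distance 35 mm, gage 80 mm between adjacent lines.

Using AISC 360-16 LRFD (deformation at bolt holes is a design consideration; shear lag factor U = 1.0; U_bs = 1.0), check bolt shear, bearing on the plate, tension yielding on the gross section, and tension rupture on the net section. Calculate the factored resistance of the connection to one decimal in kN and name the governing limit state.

Bolt shear: A_b = π(20)²/4 = 314.16 mm². φR_n = 0.75 × 372 × 314.16 × 9 × 1 = 788.9 kN.
Bearing (16 mm plate, F_u = 450 MPa): end bolts L_c = 35 − 22/2 = 24, R_n = min(1.2×24×16×450, 2.4×20×16×450) = 207.36 kN/bolt; interior L_c = 61 − 22 = 39, R_n = 336.96 kN/bolt. φR_n = 0.75 × (3×207.36 + 6×336.96) = 1982.9 kN.
Tension yield (gross): A_g = 246×16 = 3936 mm². φR_n = 0.90 × 345 × 3936 = 1222.1 kN.
Tension rupture (net): A_n = (246 − 3×24)×16 = 2784 mm² (U = 1.0, A_e = A_n). φR_n = 0.75 × 450 × 2784 = 939.6 kN.
Governing: min(788.9, 1982.9, 1222.1, 939.6) = 788.9 kN → bolt shear.

788.9 kN (bolt shear governs)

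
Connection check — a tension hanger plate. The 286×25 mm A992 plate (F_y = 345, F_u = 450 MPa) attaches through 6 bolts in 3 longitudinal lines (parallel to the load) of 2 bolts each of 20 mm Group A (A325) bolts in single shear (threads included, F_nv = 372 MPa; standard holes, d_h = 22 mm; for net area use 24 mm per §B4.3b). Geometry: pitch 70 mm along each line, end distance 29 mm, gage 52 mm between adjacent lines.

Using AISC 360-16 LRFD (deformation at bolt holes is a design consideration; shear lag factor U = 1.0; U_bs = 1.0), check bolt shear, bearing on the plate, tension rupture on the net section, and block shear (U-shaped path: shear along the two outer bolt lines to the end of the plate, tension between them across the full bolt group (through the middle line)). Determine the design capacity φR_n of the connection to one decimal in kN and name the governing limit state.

Bolt shear: A_b = π(20)²/4 = 314.16 mm². φR_n = 0.75 × 372 × 314.16 × 6 × 1 = 525.9 kN.
Bearing (25 mm plate, F_u = 450 MPa): end bolts L_c = 29 − 22/2 = 18, R_n = min(1.2×18×25×450, 2.4×20×25×450) = 243 kN/bolt; interior L_c = 70 − 22 = 48, R_n = 540 kN/bolt. φR_n = 0.75 × (3×243 + 3×540) = 1761.8 kN.
Tension rupture (net): A_n = (286 − 3×24)×25 = 5350 mm² (U = 1.0, A_e = A_n). φR_n = 0.75 × 450 × 5350 = 1805.6 kN.
Block shear: shear path 2×[29+1×70] = 2×99 mm, A_gv = 4950, A_nv = 2×(99 − 1.5×24)×25 = 3150 mm²; tension across gage: (104 − 2×24)×25 = 1400 mm². R_n = min(0.6×450×3150, 0.6×345×4950) + 1.0×450×1400 = min(850.5, 1024.7) + 630 = 1480.5 kN. φR_n = 0.75 × 1480.5 = 1110.4 kN.
Governing: min(525.9, 1761.8, 1805.6, 1110.4) = 525.9 kN → bolt shear.

525.9 kN (bolt shear governs)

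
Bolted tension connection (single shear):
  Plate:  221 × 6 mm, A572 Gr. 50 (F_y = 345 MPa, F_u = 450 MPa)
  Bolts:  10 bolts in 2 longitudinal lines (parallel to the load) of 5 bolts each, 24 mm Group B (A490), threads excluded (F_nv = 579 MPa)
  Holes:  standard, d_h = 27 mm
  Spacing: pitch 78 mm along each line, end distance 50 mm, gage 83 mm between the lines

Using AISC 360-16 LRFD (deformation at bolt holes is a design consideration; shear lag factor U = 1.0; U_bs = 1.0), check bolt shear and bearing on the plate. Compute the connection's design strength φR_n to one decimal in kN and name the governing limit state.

Bolt shear: A_b = π(24)²/4 = 452.39 mm². φR_n = 0.75 × 579 × 452.39 × 10 × 1 = 1964.5 kN.
Bearing (6 mm plate, F_u = 450 MPa): end bolts L_c = 50 − 27/2 = 36.5, R_n = min(1.2×36.5×6×450, 2.4×24×6×450) = 118.26 kN/bolt; interior L_c = 78 − 27 = 51, R_n = 155.52 kN/bolt. φR_n = 0.75 × (2×118.26 + 8×155.52) = 1110.5 kN.
Governing: min(1964.5, 1110.5) = 1110.5 kN → bearing.

1110.5 kN (bearing governs)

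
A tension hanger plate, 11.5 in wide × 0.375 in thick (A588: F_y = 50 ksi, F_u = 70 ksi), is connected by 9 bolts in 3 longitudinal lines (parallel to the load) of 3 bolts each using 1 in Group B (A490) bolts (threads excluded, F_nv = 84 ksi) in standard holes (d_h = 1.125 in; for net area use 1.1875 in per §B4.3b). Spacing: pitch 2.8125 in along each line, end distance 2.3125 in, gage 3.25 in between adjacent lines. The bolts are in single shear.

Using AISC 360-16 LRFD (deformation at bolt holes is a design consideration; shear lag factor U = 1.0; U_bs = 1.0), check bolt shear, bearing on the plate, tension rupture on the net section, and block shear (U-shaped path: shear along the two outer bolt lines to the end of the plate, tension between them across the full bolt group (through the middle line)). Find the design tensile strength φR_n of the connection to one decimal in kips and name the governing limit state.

Bolt shear: A_b = π(1)²/4 = 0.7854 in². φR_n = 0.75 × 84 × 0.7854 × 9 × 1 = 445.3 kips.
Bearing (0.375 in plate, F_u = 70 ksi): end bolts L_c = 2.3125 − 1.125/2 = 1.75, R_n = min(1.2×1.75×0.375×70, 2.4×1×0.375×70) = 55.125 kips/bolt; interior L_c = 2.8125 − 1.125 = 1.6875, R_n = 53.156 kips/bolt. φR_n = 0.75 × (3×55.125 + 6×53.156) = 363.2 kips.
Tension rupture (net): A_n = (11.5 − 3×1.1875)×0.375 = 2.9766 in² (U = 1.0, A_e = A_n). φR_n = 0.75 × 70 × 2.9766 = 156.3 kips.
Block shear: shear path 2×[2.3125+2×2.8125] = 2×7.9375 in, A_gv = 5.9531, A_nv = 2×(7.9375 − 2.5×1.1875)×0.375 = 3.7266 in²; tension across gage: (6.5 − 2×1.1875)×0.375 = 1.5469 in². R_n = min(0.6×70×3.7266, 0.6×50×5.9531) + 1.0×70×1.5469 = min(156.52, 178.59) + 108.28 = 264.8 kips. φR_n = 0.75 × 264.8 = 198.6 kips.
Governing: min(445.3, 363.2, 156.3, 198.6) = 156.3 kips → net-section rupture.

156.3 kips (net-section rupture governs)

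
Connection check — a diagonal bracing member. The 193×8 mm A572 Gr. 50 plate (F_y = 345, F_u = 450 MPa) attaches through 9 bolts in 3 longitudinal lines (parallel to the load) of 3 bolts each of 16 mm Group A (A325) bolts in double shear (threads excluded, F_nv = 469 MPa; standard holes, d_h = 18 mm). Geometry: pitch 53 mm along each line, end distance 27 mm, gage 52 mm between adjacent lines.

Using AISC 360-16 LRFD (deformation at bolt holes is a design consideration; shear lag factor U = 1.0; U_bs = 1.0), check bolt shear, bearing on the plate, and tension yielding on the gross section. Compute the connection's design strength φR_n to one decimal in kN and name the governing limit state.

479.4 kN (gross-section yield governs)

Bolt shear: A_b = π(16)²/4 = 201.06 mm². φR_n = 0.75 × 469 × 201.06 × 9 × 2 = 1273.0 kN.
Bearing (8 mm plate, F_u = 450 MPa): end bolts L_c = 27 − 18/2 = 18, R_n = min(1.2×18×8×450, 2.4×16×8×450) = 77.76 kN/bolt; interior L_c = 53 − 18 = 35, R_n = 138.24 kN/bolt. φR_n = 0.75 × (3×77.76 + 6×138.24) = 797.0 kN.
Tension yield (gross): A_g = 193×8 = 1544 mm². φR_n = 0.90 × 345 × 1544 = 479.4 kN.
Governing: min(1273.0, 797.0, 479.4) = 479.4 kN → gross-section yield.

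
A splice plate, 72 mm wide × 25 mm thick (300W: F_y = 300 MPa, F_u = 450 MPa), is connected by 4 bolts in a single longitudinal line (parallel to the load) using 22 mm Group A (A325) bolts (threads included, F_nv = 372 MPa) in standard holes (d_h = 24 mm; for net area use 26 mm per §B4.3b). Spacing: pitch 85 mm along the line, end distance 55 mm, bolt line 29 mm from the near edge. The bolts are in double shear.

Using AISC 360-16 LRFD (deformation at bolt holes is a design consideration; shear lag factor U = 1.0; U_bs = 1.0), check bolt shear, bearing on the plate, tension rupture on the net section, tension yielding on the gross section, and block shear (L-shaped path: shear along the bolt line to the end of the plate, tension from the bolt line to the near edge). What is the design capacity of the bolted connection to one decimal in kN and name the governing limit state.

388.1 kN (net-section rupture governs)

Bolt shear: A_b = π(22)²/4 = 380.13 mm². φR_n = 0.75 × 372 × 380.13 × 4 × 2 = 848.5 kN.
Bearing (25 mm plate, F_u = 450 MPa): end bolts L_c = 55 − 24/2 = 43, R_n = min(1.2×43×25×450, 2.4×22×25×450) = 580.5 kN/bolt; interior L_c = 85 − 24 = 61, R_n = 594 kN/bolt. φR_n = 0.75 × (1×580.5 + 3×594) = 1771.9 kN.
Tension rupture (net): A_n = (72 − 1×26)×25 = 1150 mm² (U = 1.0, A_e = A_n). φR_n = 0.75 × 450 × 1150 = 388.1 kN.
Tension yield (gross): A_g = 72×25 = 1800 mm². φR_n = 0.90 × 300 × 1800 = 486.0 kN.
Block shear: shear path 1×[55+3×85] = 1×310 mm, A_gv = 7750, A_nv = 1×(310 − 3.5×26)×25 = 5475 mm²; tension to near edge: (29 − 0.5×26)×25 = 400 mm². R_n = min(0.6×450×5475, 0.6×300×7750) + 1.0×450×400 = min(1478.3, 1395) + 180 = 1575 kN. φR_n = 0.75 × 1575 = 1181.3 kN.
Governing: min(848.5, 1771.9, 388.1, 486.0, 1181.3) = 388.1 kN → net-section rupture.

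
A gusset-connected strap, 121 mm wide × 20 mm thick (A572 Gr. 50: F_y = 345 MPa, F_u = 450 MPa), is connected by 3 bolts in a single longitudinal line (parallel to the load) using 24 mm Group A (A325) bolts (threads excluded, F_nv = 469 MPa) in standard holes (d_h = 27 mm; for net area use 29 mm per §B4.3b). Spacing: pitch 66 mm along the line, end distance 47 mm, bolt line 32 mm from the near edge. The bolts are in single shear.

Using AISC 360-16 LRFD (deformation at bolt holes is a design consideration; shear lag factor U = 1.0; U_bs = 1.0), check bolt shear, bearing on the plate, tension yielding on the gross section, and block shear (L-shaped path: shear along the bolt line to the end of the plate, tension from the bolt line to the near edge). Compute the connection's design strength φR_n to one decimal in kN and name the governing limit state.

Bolt shear: A_b = π(24)²/4 = 452.39 mm². φR_n = 0.75 × 469 × 452.39 × 3 × 1 = 477.4 kN.
Bearing (20 mm plate, F_u = 450 MPa): end bolts L_c = 47 − 27/2 = 33.5, R_n = min(1.2×33.5×20×450, 2.4×24×20×450) = 361.8 kN/bolt; interior L_c = 66 − 27 = 39, R_n = 421.2 kN/bolt. φR_n = 0.75 × (1×361.8 + 2×421.2) = 903.2 kN.
Tension yield (gross): A_g = 121×20 = 2420 mm². φR_n = 0.90 × 345 × 2420 = 751.4 kN.
Block shear: shear path 1×[47+2×66] = 1×179 mm, A_gv = 3580, A_nv = 1×(179 − 2.5×29)×20 = 2130 mm²; tension to near edge: (32 − 0.5×29)×20 = 350 mm². R_n = min(0.6×450×2130, 0.6×345×3580) + 1.0×450×350 = min(575.1, 741.06) + 157.5 = 732.6 kN. φR_n = 0.75 × 732.6 = 549.5 kN.
Governing: min(477.4, 903.2, 751.4, 549.5) = 477.4 kN → bolt shear.

477.4 kN (bolt shear governs)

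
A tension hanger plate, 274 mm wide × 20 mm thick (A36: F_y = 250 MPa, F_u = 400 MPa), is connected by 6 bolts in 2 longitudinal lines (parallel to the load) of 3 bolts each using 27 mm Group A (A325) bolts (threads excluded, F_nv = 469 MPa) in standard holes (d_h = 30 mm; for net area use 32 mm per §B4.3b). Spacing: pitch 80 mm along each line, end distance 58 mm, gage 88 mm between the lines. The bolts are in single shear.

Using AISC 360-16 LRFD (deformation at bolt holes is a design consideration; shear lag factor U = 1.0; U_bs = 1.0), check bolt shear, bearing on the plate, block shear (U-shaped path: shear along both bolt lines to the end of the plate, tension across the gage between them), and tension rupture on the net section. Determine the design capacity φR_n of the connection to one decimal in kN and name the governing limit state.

1208.4 kN (bolt shear governs)

Bolt shear: A_b = π(27)²/4 = 572.56 mm². φR_n = 0.75 × 469 × 572.56 × 6 × 1 = 1208.4 kN.
Bearing (20 mm plate, F_u = 400 MPa): end bolts L_c = 58 − 30/2 = 43, R_n = min(1.2×43×20×400, 2.4×27×20×400) = 412.8 kN/bolt; interior L_c = 80 − 30 = 50, R_n = 480 kN/bolt. φR_n = 0.75 × (2×412.8 + 4×480) = 2059.2 kN.
Block shear: shear path 2×[58+2×80] = 2×218 mm, A_gv = 8720, A_nv = 2×(218 − 2.5×32)×20 = 5520 mm²; tension across gage: (88 − 1×32)×20 = 1120 mm². R_n = min(0.6×400×5520, 0.6×250×8720) + 1.0×400×1120 = min(1324.8, 1308) + 448 = 1756 kN. φR_n = 0.75 × 1756 = 1317.0 kN.
Tension rupture (net): A_n = (274 − 2×32)×20 = 4200 mm² (U = 1.0, A_e = A_n). φR_n = 0.75 × 400 × 4200 = 1260.0 kN.
Governing: min(1208.4, 2059.2, 1317.0, 1260.0) = 1208.4 kN → bolt shear.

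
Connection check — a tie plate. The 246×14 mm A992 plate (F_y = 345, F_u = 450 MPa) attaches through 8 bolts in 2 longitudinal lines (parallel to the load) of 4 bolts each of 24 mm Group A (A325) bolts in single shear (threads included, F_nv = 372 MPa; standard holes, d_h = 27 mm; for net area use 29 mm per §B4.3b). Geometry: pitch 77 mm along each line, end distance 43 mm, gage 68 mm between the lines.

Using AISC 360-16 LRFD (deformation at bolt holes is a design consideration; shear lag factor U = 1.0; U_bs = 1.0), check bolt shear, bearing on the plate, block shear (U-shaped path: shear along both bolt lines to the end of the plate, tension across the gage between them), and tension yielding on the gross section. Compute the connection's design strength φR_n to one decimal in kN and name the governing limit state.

Bolt shear: A_b = π(24)²/4 = 452.39 mm². φR_n = 0.75 × 372 × 452.39 × 8 × 1 = 1009.7 kN.
Bearing (14 mm plate, F_u = 450 MPa): end bolts L_c = 43 − 27/2 = 29.5, R_n = min(1.2×29.5×14×450, 2.4×24×14×450) = 223.02 kN/bolt; interior L_c = 77 − 27 = 50, R_n = 362.88 kN/bolt. φR_n = 0.75 × (2×223.02 + 6×362.88) = 1967.5 kN.
Block shear: shear path 2×[43+3×77] = 2×274 mm, A_gv = 7672, A_nv = 2×(274 − 3.5×29)×14 = 4830 mm²; tension across gage: (68 − 1×29)×14 = 546 mm². R_n = min(0.6×450×4830, 0.6×345×7672) + 1.0×450×546 = min(1304.1, 1588.1) + 245.7 = 1549.8 kN. φR_n = 0.75 × 1549.8 = 1162.4 kN.
Tension yield (gross): A_g = 246×14 = 3444 mm². φR_n = 0.90 × 345 × 3444 = 1069.4 kN.
Governing: min(1009.7, 1967.5, 1162.4, 1069.4) = 1009.7 kN → bolt shear.

1009.7 kN (bolt shear governs)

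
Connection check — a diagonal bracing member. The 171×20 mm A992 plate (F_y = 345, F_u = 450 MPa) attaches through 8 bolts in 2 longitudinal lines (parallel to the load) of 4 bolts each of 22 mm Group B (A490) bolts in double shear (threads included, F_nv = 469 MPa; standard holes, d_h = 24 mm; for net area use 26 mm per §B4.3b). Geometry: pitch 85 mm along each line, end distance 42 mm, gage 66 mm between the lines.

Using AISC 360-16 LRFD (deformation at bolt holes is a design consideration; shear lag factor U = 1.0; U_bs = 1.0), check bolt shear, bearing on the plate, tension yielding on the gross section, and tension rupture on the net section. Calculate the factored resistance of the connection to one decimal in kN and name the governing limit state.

Bolt shear: A_b = π(22)²/4 = 380.13 mm². φR_n = 0.75 × 469 × 380.13 × 8 × 2 = 2139.4 kN.
Bearing (20 mm plate, F_u = 450 MPa): end bolts L_c = 42 − 24/2 = 30, R_n = min(1.2×30×20×450, 2.4×22×20×450) = 324 kN/bolt; interior L_c = 85 − 24 = 61, R_n = 475.2 kN/bolt. φR_n = 0.75 × (2×324 + 6×475.2) = 2624.4 kN.
Tension yield (gross): A_g = 171×20 = 3420 mm². φR_n = 0.90 × 345 × 3420 = 1061.9 kN.
Tension rupture (net): A_n = (171 − 2×26)×20 = 2380 mm² (U = 1.0, A_e = A_n). φR_n = 0.75 × 450 × 2380 = 803.3 kN.
Governing: min(2139.4, 2624.4, 1061.9, 803.3) = 803.3 kN → net-section rupture.

803.3 kN (net-section rupture governs)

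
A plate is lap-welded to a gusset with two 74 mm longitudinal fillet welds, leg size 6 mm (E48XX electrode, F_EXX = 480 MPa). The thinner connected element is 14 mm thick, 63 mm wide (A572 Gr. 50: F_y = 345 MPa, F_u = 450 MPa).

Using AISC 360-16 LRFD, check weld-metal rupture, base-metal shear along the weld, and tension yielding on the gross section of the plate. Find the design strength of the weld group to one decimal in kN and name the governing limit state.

135.6 kN (weld metal governs)

Weld metal: throat = 0.707×6 = 4.242 mm, L = 2×74 = 148 mm. φR_n = 0.75 × 0.6 × 480 × 4.242 × 148 = 135.6 kN.
Base metal shear (14 mm plate): yield φR_n = 1.0×0.6×345×14×148 = 428.9 kN; rupture φR_n = 0.75×0.6×450×14×148 = 419.6 kN; take 419.6 kN (rupture).
Tension yield (gross): A_g = 63×14 = 882 mm². φR_n = 0.90 × 345 × 882 = 273.9 kN.
Governing: min(135.6, 419.6, 273.9) = 135.6 kN → weld metal.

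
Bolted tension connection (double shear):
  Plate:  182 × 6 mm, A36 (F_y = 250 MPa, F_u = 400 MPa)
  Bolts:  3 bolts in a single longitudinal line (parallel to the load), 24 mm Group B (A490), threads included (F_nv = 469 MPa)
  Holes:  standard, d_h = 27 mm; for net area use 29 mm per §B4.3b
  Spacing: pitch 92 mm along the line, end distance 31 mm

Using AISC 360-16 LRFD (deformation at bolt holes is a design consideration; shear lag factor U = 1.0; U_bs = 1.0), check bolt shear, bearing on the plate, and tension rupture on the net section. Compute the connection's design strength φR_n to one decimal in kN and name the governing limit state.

245.2 kN (bearing governs)

Bolt shear: A_b = π(24)²/4 = 452.39 mm². φR_n = 0.75 × 469 × 452.39 × 3 × 2 = 954.8 kN.
Bearing (6 mm plate, F_u = 400 MPa): end bolts L_c = 31 − 27/2 = 17.5, R_n = min(1.2×17.5×6×400, 2.4×24×6×400) = 50.4 kN/bolt; interior L_c = 92 − 27 = 65, R_n = 138.24 kN/bolt. φR_n = 0.75 × (1×50.4 + 2×138.24) = 245.2 kN.
Tension rupture (net): A_n = (182 − 1×29)×6 = 918 mm² (U = 1.0, A_e = A_n). φR_n = 0.75 × 400 × 918 = 275.4 kN.
Governing: min(954.8, 245.2, 275.4) = 245.2 kN → bearing.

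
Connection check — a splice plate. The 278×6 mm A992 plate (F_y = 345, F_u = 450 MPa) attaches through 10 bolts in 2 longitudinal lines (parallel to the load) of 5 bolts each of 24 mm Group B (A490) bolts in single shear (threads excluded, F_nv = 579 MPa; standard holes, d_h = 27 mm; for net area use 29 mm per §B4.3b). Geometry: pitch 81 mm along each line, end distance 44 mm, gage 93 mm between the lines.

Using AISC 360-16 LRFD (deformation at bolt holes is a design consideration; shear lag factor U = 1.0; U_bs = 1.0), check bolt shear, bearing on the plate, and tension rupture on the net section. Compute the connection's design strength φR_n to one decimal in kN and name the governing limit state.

Bolt shear: A_b = π(24)²/4 = 452.39 mm². φR_n = 0.75 × 579 × 452.39 × 10 × 1 = 1964.5 kN.
Bearing (6 mm plate, F_u = 450 MPa): end bolts L_c = 44 − 27/2 = 30.5, R_n = min(1.2×30.5×6×450, 2.4×24×6×450) = 98.82 kN/bolt; interior L_c = 81 − 27 = 54, R_n = 155.52 kN/bolt. φR_n = 0.75 × (2×98.82 + 8×155.52) = 1081.4 kN.
Tension rupture (net): A_n = (278 − 2×29)×6 = 1320 mm² (U = 1.0, A_e = A_n). φR_n = 0.75 × 450 × 1320 = 445.5 kN.
Governing: min(1964.5, 1081.4, 445.5) = 445.5 kN → net-section rupture.

445.5 kN (net-section rupture governs)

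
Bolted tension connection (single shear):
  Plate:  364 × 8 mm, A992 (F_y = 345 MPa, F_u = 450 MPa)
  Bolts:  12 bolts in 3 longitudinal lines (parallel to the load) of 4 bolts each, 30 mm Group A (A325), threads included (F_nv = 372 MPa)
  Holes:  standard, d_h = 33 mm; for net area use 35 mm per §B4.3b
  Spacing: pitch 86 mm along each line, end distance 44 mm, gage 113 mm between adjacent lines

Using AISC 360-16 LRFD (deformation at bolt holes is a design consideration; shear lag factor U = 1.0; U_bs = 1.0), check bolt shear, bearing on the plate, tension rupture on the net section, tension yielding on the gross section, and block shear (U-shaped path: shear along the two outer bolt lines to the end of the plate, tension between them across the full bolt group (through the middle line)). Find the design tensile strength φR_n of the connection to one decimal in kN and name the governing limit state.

699.3 kN (net-section rupture governs)

Bolt shear: A_b = π(30)²/4 = 706.86 mm². φR_n = 0.75 × 372 × 706.86 × 12 × 1 = 2366.6 kN.
Bearing (8 mm plate, F_u = 450 MPa): end bolts L_c = 44 − 33/2 = 27.5, R_n = min(1.2×27.5×8×450, 2.4×30×8×450) = 118.8 kN/bolt; interior L_c = 86 − 33 = 53, R_n = 228.96 kN/bolt. φR_n = 0.75 × (3×118.8 + 9×228.96) = 1812.8 kN.
Tension rupture (net): A_n = (364 − 3×35)×8 = 2072 mm² (U = 1.0, A_e = A_n). φR_n = 0.75 × 450 × 2072 = 699.3 kN.
Tension yield (gross): A_g = 364×8 = 2912 mm². φR_n = 0.90 × 345 × 2912 = 904.2 kN.
Block shear: shear path 2×[44+3×86] = 2×302 mm, A_gv = 4832, A_nv = 2×(302 − 3.5×35)×8 = 2872 mm²; tension across gage: (226 − 2×35)×8 = 1248 mm². R_n = min(0.6×450×2872, 0.6×345×4832) + 1.0×450×1248 = min(775.44, 1000.2) + 561.6 = 1337 kN. φR_n = 0.75 × 1337 = 1002.8 kN.
Governing: min(2366.6, 1812.8, 699.3, 904.2, 1002.8) = 699.3 kN → net-section rupture.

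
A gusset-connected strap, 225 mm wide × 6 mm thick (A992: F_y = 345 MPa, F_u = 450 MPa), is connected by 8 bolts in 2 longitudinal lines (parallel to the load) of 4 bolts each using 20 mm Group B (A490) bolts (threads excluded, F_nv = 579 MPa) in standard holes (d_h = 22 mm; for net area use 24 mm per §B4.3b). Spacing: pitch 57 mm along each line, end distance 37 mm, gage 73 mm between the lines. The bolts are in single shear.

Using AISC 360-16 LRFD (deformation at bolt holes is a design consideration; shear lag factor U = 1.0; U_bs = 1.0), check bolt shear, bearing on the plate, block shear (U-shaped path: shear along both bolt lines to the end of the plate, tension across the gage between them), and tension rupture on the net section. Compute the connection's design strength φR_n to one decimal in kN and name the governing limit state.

Bolt shear: A_b = π(20)²/4 = 314.16 mm². φR_n = 0.75 × 579 × 314.16 × 8 × 1 = 1091.4 kN.
Bearing (6 mm plate, F_u = 450 MPa): end bolts L_c = 37 − 22/2 = 26, R_n = min(1.2×26×6×450, 2.4×20×6×450) = 84.24 kN/bolt; interior L_c = 57 − 22 = 35, R_n = 113.4 kN/bolt. φR_n = 0.75 × (2×84.24 + 6×113.4) = 636.7 kN.
Block shear: shear path 2×[37+3×57] = 2×208 mm, A_gv = 2496, A_nv = 2×(208 − 3.5×24)×6 = 1488 mm²; tension across gage: (73 − 1×24)×6 = 294 mm². R_n = min(0.6×450×1488, 0.6×345×2496) + 1.0×450×294 = min(401.76, 516.67) + 132.3 = 534.06 kN. φR_n = 0.75 × 534.06 = 400.5 kN.
Tension rupture (net): A_n = (225 − 2×24)×6 = 1062 mm² (U = 1.0, A_e = A_n). φR_n = 0.75 × 450 × 1062 = 358.4 kN.
Governing: min(1091.4, 636.7, 400.5, 358.4) = 358.4 kN → net-section rupture.

358.4 kN (net-section rupture governs)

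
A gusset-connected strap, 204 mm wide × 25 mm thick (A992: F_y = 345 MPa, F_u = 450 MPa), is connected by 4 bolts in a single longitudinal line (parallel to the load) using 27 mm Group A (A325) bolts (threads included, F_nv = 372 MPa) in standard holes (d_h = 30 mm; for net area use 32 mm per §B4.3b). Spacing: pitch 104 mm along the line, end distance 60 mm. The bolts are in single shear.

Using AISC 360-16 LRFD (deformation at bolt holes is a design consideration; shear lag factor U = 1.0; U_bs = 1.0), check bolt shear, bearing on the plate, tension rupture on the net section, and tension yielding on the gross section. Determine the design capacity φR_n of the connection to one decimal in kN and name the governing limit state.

639.0 kN (bolt shear governs)

Bolt shear: A_b = π(27)²/4 = 572.56 mm². φR_n = 0.75 × 372 × 572.56 × 4 × 1 = 639.0 kN.
Bearing (25 mm plate, F_u = 450 MPa): end bolts L_c = 60 − 30/2 = 45, R_n = min(1.2×45×25×450, 2.4×27×25×450) = 607.5 kN/bolt; interior L_c = 104 − 30 = 74, R_n = 729 kN/bolt. φR_n = 0.75 × (1×607.5 + 3×729) = 2095.9 kN.
Tension rupture (net): A_n = (204 − 1×32)×25 = 4300 mm² (U = 1.0, A_e = A_n). φR_n = 0.75 × 450 × 4300 = 1451.3 kN.
Tension yield (gross): A_g = 204×25 = 5100 mm². φR_n = 0.90 × 345 × 5100 = 1583.6 kN.
Governing: min(639.0, 2095.9, 1451.3, 1583.6) = 639.0 kN → bolt shear.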